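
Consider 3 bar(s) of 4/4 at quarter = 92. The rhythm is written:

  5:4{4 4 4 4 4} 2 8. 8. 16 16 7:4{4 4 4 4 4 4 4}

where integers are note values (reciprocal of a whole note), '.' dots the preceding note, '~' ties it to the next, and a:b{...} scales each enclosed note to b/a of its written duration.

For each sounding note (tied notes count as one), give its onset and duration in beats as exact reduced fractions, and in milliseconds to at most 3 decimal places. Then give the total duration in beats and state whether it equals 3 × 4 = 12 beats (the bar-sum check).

1) 0.0ms=0b +521.739ms=4/5b
2) 521.739ms=4/5b +521.739ms=4/5b
3) 1043.478ms=8/5b +521.739ms=4/5b
4) 1565.217ms=12/5b +521.739ms=4/5b
5) 2086.957ms=16/5b +521.739ms=4/5b
6) 2608.696ms=4b +1304.348ms=2b
7) 3913.043ms=6b +489.13ms=3/4b
8) 4402.174ms=27/4b +489.13ms=3/4b
9) 4891.304ms=15/2b +163.043ms=1/4b
10) 5054.348ms=31/4b +163.043ms=1/4b
11) 5217.391ms=8b +372.671ms=4/7b
12) 5590.062ms=60/7b +372.671ms=4/7b
13) 5962.733ms=64/7b +372.671ms=4/7b
14) 6335.404ms=68/7b +372.671ms=4/7b
15) 6708.075ms=72/7b +372.671ms=4/7b
16) 7080.745ms=76/7b +372.671ms=4/7b
17) 7453.416ms=80/7b +372.671ms=4/7b
Σ=12b of 12 (92bpm 4/4) — PASS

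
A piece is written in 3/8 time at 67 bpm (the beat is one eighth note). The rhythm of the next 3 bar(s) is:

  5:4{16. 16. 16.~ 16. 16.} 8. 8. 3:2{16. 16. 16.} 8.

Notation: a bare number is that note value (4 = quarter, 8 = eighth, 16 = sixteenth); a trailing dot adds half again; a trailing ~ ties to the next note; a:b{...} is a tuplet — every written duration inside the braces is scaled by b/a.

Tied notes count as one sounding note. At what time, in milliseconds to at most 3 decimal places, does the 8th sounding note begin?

1. 0.0ms @ 0 + 537.313ms (3/5)
2. 537.313ms @ 3/5 + 537.313ms (3/5)
3. 1074.627ms @ 6/5 + 1074.627ms (6/5)
4. 2149.254ms @ 12/5 + 537.313ms (3/5)
5. 2686.567ms @ 3 + 1343.284ms (3/2)
6. 4029.851ms @ 9/2 + 1343.284ms (3/2)
7. 5373.134ms @ 6 + 447.761ms (1/2)
8. 5820.896ms @ 13/2 + 447.761ms (1/2)
9. 6268.657ms @ 7 + 447.761ms (1/2)
10. 6716.418ms @ 15/2 + 1343.284ms (3/2)

note 8 onset = 13/2b = 5820.896ms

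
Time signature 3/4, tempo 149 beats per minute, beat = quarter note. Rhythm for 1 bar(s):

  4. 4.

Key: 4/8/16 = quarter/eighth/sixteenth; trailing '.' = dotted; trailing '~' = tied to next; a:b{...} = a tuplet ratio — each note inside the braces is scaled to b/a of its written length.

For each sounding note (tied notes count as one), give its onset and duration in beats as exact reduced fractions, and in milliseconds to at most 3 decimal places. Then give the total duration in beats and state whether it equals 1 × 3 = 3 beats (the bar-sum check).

1) 0.0ms=0b +604.027ms=3/2b
2) 604.027ms=3/2b +604.027ms=3/2b
Σ=3b of 3 (149bpm 3/4) — PASS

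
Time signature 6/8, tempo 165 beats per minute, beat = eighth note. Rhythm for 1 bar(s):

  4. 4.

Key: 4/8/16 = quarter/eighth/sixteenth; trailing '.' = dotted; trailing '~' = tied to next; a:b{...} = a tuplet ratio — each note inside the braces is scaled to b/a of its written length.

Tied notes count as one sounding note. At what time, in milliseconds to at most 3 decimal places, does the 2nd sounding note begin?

1. 0.0ms @ 0 + 1090.909ms (3)
2. 1090.909ms @ 3 + 1090.909ms (3)

note 2 onset = 3b = 1090.909ms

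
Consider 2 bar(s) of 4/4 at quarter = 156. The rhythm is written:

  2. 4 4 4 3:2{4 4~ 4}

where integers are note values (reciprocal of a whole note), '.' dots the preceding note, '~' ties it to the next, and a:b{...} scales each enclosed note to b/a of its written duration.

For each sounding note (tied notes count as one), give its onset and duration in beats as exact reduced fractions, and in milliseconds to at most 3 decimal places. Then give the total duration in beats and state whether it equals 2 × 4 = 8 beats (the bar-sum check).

1) 0.0ms=0b +1153.846ms=3b
2) 1153.846ms=3b +384.615ms=1b
3) 1538.462ms=4b +384.615ms=1b
4) 1923.077ms=5b +384.615ms=1b
5) 2307.692ms=6b +256.41ms=2/3b
6) 2564.103ms=20/3b +512.821ms=4/3b
Σ=8b of 8 (156bpm 4/4) — PASS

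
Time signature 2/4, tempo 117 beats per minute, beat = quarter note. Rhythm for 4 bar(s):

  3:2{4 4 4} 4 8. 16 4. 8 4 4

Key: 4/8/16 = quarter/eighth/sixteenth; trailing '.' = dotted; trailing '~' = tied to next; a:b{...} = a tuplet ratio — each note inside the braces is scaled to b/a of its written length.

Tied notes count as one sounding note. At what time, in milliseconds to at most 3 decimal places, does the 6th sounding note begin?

1. 0.0ms @ 0 + 341.88ms (2/3)
2. 341.88ms @ 2/3 + 341.88ms (2/3)
3. 683.761ms @ 4/3 + 341.88ms (2/3)
4. 1025.641ms @ 2 + 512.821ms (1)
5. 1538.462ms @ 3 + 384.615ms (3/4)
6. 1923.077ms @ 15/4 + 128.205ms (1/4)
7. 2051.282ms @ 4 + 769.231ms (3/2)
8. 2820.513ms @ 11/2 + 256.41ms (1/2)
9. 3076.923ms @ 6 + 512.821ms (1)
10. 3589.744ms @ 7 + 512.821ms (1)

note 6 onset = 15/4b = 1923.077ms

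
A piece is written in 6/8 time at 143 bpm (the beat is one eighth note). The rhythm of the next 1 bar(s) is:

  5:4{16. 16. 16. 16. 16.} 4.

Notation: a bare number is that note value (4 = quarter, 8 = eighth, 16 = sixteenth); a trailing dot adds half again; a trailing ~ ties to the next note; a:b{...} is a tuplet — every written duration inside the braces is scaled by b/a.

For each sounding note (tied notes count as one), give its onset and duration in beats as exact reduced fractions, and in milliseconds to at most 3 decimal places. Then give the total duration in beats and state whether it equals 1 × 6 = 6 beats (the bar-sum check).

1) 0.0ms=0b +251.748ms=3/5b
2) 251.748ms=3/5b +251.748ms=3/5b
3) 503.497ms=6/5b +251.748ms=3/5b
4) 755.245ms=9/5b +251.748ms=3/5b
5) 1006.993ms=12/5b +251.748ms=3/5b
6) 1258.741ms=3b +1258.741ms=3b
Σ=6b of 6 (143bpm 6/8) — PASS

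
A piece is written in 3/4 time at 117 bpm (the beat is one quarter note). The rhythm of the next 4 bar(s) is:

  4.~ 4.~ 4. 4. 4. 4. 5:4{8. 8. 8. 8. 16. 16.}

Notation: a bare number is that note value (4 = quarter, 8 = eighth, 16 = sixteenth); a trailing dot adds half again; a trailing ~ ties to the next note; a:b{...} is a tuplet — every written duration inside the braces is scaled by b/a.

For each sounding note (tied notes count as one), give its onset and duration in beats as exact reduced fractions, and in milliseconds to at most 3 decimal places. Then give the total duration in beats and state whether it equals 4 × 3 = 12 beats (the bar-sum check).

1) 0.0ms=0b +2307.692ms=9/2b
2) 2307.692ms=9/2b +769.231ms=3/2b
3) 3076.923ms=6b +769.231ms=3/2b
4) 3846.154ms=15/2b +769.231ms=3/2b
5) 4615.385ms=9b +307.692ms=3/5b
6) 4923.077ms=48/5b +307.692ms=3/5b
7) 5230.769ms=51/5b +307.692ms=3/5b
8) 5538.462ms=54/5b +307.692ms=3/5b
9) 5846.154ms=57/5b +153.846ms=3/10b
10) 6000.0ms=117/10b +153.846ms=3/10b
Σ=12b of 12 (117bpm 3/4) — PASS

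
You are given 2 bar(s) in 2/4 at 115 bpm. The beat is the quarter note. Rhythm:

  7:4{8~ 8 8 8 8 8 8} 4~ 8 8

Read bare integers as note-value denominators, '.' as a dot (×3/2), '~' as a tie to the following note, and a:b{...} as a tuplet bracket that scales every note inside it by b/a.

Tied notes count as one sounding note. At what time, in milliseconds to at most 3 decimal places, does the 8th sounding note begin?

note 8 onset = 7/2b = 1826.087ms

1. 0.0ms @ 0 + 298.137ms (4/7)
2. 298.137ms @ 4/7 + 149.068ms (2/7)
3. 447.205ms @ 6/7 + 149.068ms (2/7)
4. 596.273ms @ 8/7 + 149.068ms (2/7)
5. 745.342ms @ 10/7 + 149.068ms (2/7)
6. 894.41ms @ 12/7 + 149.068ms (2/7)
7. 1043.478ms @ 2 + 782.609ms (3/2)
8. 1826.087ms @ 7/2 + 260.87ms (1/2)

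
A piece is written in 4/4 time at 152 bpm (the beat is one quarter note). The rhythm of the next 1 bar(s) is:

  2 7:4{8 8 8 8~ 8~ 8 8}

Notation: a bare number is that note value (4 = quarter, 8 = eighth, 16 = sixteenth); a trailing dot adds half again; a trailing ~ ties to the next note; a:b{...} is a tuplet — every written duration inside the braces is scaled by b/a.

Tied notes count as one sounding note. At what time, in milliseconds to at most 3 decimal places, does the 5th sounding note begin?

note 5 onset = 20/7b = 1127.82ms

1. 0.0ms @ 0 + 789.474ms (2)
2. 789.474ms @ 2 + 112.782ms (2/7)
3. 902.256ms @ 16/7 + 112.782ms (2/7)
4. 1015.038ms @ 18/7 + 112.782ms (2/7)
5. 1127.82ms @ 20/7 + 338.346ms (6/7)
6. 1466.165ms @ 26/7 + 112.782ms (2/7)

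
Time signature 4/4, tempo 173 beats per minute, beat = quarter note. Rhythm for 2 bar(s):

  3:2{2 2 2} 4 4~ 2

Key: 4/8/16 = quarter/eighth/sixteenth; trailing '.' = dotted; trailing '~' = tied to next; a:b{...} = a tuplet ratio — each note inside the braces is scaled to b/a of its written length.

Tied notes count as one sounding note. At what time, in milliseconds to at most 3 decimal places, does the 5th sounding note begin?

1. 0.0ms @ 0 + 462.428ms (4/3)
2. 462.428ms @ 4/3 + 462.428ms (4/3)
3. 924.855ms @ 8/3 + 462.428ms (4/3)
4. 1387.283ms @ 4 + 346.821ms (1)
5. 1734.104ms @ 5 + 1040.462ms (3)

note 5 onset = 5b = 1734.104ms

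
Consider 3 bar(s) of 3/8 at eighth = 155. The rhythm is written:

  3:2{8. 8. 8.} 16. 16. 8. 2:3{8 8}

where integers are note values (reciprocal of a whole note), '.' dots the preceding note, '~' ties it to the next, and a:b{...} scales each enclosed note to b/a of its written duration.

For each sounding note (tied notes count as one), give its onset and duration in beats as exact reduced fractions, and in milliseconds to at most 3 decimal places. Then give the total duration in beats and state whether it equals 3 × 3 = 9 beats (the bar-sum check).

1) 0.0ms=0b +387.097ms=1b
2) 387.097ms=1b +387.097ms=1b
3) 774.194ms=2b +387.097ms=1b
4) 1161.29ms=3b +290.323ms=3/4b
5) 1451.613ms=15/4b +290.323ms=3/4b
6) 1741.935ms=9/2b +580.645ms=3/2b
7) 2322.581ms=6b +580.645ms=3/2b
8) 2903.226ms=15/2b +580.645ms=3/2b
Σ=9b of 9 (155bpm 3/8) — PASS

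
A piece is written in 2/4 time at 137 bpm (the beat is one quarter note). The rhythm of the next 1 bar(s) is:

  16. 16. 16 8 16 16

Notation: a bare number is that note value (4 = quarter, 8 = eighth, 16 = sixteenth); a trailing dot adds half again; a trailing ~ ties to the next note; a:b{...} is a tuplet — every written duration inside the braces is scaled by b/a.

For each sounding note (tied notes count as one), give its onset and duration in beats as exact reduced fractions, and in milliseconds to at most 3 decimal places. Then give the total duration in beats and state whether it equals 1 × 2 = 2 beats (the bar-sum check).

1) 0.0ms=0b +164.234ms=3/8b
2) 164.234ms=3/8b +164.234ms=3/8b
3) 328.467ms=3/4b +109.489ms=1/4b
4) 437.956ms=1b +218.978ms=1/2b
5) 656.934ms=3/2b +109.489ms=1/4b
6) 766.423ms=7/4b +109.489ms=1/4b
Σ=2b of 2 (137bpm 2/4) — PASS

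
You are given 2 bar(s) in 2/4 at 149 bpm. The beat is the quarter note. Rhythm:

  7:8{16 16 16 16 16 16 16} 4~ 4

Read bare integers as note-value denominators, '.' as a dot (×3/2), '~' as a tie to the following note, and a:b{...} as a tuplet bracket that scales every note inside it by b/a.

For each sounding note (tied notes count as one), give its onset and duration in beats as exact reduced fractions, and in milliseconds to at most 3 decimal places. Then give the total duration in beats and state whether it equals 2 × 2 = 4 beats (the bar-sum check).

1) 0.0ms=0b +115.053ms=2/7b
2) 115.053ms=2/7b +115.053ms=2/7b
3) 230.105ms=4/7b +115.053ms=2/7b
4) 345.158ms=6/7b +115.053ms=2/7b
5) 460.211ms=8/7b +115.053ms=2/7b
6) 575.264ms=10/7b +115.053ms=2/7b
7) 690.316ms=12/7b +115.053ms=2/7b
8) 805.369ms=2b +805.369ms=2b
Σ=4b of 4 (149bpm 2/4) — PASS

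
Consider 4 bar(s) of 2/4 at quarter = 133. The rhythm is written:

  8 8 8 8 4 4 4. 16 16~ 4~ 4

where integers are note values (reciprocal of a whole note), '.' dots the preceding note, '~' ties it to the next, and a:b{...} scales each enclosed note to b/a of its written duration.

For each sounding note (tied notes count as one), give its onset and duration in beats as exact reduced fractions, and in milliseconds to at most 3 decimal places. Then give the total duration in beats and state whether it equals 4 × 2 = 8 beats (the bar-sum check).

1) 0.0ms=0b +225.564ms=1/2b
2) 225.564ms=1/2b +225.564ms=1/2b
3) 451.128ms=1b +225.564ms=1/2b
4) 676.692ms=3/2b +225.564ms=1/2b
5) 902.256ms=2b +451.128ms=1b
6) 1353.383ms=3b +451.128ms=1b
7) 1804.511ms=4b +676.692ms=3/2b
8) 2481.203ms=11/2b +112.782ms=1/4b
9) 2593.985ms=23/4b +1015.038ms=9/4b
Σ=8b of 8 (133bpm 2/4) — PASS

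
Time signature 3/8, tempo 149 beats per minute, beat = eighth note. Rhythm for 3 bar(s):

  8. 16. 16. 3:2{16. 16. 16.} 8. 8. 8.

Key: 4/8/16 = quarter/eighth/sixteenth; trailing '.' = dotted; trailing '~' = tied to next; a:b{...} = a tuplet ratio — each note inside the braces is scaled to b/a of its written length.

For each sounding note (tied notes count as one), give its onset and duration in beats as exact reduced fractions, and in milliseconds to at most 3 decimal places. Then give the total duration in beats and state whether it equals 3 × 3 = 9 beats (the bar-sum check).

1) 0.0ms=0b +604.027ms=3/2b
2) 604.027ms=3/2b +302.013ms=3/4b
3) 906.04ms=9/4b +302.013ms=3/4b
4) 1208.054ms=3b +201.342ms=1/2b
5) 1409.396ms=7/2b +201.342ms=1/2b
6) 1610.738ms=4b +201.342ms=1/2b
7) 1812.081ms=9/2b +604.027ms=3/2b
8) 2416.107ms=6b +604.027ms=3/2b
9) 3020.134ms=15/2b +604.027ms=3/2b
Σ=9b of 9 (149bpm 3/8) — PASS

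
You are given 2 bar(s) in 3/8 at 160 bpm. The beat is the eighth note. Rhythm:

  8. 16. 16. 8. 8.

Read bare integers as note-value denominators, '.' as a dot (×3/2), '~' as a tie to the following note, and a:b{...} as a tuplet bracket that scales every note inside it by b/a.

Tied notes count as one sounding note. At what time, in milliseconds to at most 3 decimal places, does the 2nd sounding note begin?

note 2 onset = 3/2b = 562.5ms

1. 0.0ms @ 0 + 562.5ms (3/2)
2. 562.5ms @ 3/2 + 281.25ms (3/4)
3. 843.75ms @ 9/4 + 281.25ms (3/4)
4. 1125.0ms @ 3 + 562.5ms (3/2)
5. 1687.5ms @ 9/2 + 562.5ms (3/2)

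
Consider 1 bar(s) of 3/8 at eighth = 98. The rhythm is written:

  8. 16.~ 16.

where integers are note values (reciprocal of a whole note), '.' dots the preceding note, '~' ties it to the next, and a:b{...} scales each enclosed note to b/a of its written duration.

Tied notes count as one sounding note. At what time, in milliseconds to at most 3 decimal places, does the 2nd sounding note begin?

1. 0.0ms @ 0 + 918.367ms (3/2)
2. 918.367ms @ 3/2 + 918.367ms (3/2)

note 2 onset = 3/2b = 918.367ms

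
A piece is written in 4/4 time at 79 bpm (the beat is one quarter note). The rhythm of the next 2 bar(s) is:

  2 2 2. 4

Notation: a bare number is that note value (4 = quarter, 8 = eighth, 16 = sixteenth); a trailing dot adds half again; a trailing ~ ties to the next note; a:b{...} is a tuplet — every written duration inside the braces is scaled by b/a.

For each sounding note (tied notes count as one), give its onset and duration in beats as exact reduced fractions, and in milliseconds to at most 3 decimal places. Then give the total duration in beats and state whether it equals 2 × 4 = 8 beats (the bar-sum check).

1) 0.0ms=0b +1518.987ms=2b
2) 1518.987ms=2b +1518.987ms=2b
3) 3037.975ms=4b +2278.481ms=3b
4) 5316.456ms=7b +759.494ms=1b
Σ=8b of 8 (79bpm 4/4) — PASS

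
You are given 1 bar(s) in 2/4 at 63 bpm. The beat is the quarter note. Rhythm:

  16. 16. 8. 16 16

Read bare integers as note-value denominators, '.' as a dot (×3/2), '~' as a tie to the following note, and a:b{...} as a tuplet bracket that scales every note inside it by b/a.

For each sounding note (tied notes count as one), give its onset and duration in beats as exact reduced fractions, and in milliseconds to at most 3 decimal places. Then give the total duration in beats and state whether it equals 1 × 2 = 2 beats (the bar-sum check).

1) 0.0ms=0b +357.143ms=3/8b
2) 357.143ms=3/8b +357.143ms=3/8b
3) 714.286ms=3/4b +714.286ms=3/4b
4) 1428.571ms=3/2b +238.095ms=1/4b
5) 1666.667ms=7/4b +238.095ms=1/4b
Σ=2b of 2 (63bpm 2/4) — PASS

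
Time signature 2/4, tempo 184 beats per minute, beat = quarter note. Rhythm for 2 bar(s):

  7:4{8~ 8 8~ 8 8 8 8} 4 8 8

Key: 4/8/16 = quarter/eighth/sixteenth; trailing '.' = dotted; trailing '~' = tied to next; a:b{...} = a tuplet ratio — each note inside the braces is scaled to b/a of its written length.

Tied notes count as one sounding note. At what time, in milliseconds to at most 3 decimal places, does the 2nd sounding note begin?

note 2 onset = 4/7b = 186.335ms

1. 0.0ms @ 0 + 186.335ms (4/7)
2. 186.335ms @ 4/7 + 186.335ms (4/7)
3. 372.671ms @ 8/7 + 93.168ms (2/7)
4. 465.839ms @ 10/7 + 93.168ms (2/7)
5. 559.006ms @ 12/7 + 93.168ms (2/7)
6. 652.174ms @ 2 + 326.087ms (1)
7. 978.261ms @ 3 + 163.043ms (1/2)
8. 1141.304ms @ 7/2 + 163.043ms (1/2)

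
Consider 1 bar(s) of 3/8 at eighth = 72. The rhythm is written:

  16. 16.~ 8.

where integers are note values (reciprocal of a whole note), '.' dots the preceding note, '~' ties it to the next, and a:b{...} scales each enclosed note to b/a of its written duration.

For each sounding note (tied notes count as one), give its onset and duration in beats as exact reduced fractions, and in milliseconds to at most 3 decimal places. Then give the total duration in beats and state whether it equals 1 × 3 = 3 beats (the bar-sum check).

1) 0.0ms=0b +625.0ms=3/4b
2) 625.0ms=3/4b +1875.0ms=9/4b
Σ=3b of 3 (72bpm 3/8) — PASS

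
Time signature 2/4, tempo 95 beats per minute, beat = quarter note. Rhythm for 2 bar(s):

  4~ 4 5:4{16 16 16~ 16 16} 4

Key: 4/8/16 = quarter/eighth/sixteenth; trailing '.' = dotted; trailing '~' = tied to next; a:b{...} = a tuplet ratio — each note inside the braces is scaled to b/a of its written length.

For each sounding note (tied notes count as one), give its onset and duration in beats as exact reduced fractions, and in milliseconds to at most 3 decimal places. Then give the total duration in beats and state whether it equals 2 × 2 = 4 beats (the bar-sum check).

1) 0.0ms=0b +1263.158ms=2b
2) 1263.158ms=2b +126.316ms=1/5b
3) 1389.474ms=11/5b +126.316ms=1/5b
4) 1515.789ms=12/5b +252.632ms=2/5b
5) 1768.421ms=14/5b +126.316ms=1/5b
6) 1894.737ms=3b +631.579ms=1b
Σ=4b of 4 (95bpm 2/4) — PASS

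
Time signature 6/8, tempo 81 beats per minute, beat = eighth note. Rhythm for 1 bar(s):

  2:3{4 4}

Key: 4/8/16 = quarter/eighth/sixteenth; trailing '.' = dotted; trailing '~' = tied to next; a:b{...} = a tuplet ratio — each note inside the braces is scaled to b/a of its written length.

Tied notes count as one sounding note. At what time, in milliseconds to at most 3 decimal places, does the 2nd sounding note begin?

1. 0.0ms @ 0 + 2222.222ms (3)
2. 2222.222ms @ 3 + 2222.222ms (3)

note 2 onset = 3b = 2222.222ms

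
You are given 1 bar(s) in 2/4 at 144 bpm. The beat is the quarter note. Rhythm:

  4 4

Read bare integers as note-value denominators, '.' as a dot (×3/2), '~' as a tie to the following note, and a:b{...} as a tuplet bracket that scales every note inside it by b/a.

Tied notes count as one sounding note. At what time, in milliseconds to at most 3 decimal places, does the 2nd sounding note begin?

note 2 onset = 1b = 416.667ms

1. 0.0ms @ 0 + 416.667ms (1)
2. 416.667ms @ 1 + 416.667ms (1)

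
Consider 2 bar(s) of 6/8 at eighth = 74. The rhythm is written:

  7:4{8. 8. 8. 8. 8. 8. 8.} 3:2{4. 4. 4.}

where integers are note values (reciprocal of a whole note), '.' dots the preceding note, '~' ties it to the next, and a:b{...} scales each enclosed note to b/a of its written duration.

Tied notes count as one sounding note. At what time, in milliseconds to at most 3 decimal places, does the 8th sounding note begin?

1. 0.0ms @ 0 + 694.981ms (6/7)
2. 694.981ms @ 6/7 + 694.981ms (6/7)
3. 1389.961ms @ 12/7 + 694.981ms (6/7)
4. 2084.942ms @ 18/7 + 694.981ms (6/7)
5. 2779.923ms @ 24/7 + 694.981ms (6/7)
6. 3474.903ms @ 30/7 + 694.981ms (6/7)
7. 4169.884ms @ 36/7 + 694.981ms (6/7)
8. 4864.865ms @ 6 + 1621.622ms (2)
9. 6486.486ms @ 8 + 1621.622ms (2)
10. 8108.108ms @ 10 + 1621.622ms (2)

note 8 onset = 6b = 4864.865ms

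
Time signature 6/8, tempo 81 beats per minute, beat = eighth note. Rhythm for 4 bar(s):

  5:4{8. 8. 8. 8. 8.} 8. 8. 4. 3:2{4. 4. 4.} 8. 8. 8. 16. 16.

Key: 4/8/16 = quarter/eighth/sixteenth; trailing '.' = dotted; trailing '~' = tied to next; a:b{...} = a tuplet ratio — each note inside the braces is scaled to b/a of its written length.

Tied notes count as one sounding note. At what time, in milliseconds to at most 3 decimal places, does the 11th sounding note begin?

1. 0.0ms @ 0 + 888.889ms (6/5)
2. 888.889ms @ 6/5 + 888.889ms (6/5)
3. 1777.778ms @ 12/5 + 888.889ms (6/5)
4. 2666.667ms @ 18/5 + 888.889ms (6/5)
5. 3555.556ms @ 24/5 + 888.889ms (6/5)
6. 4444.444ms @ 6 + 1111.111ms (3/2)
7. 5555.556ms @ 15/2 + 1111.111ms (3/2)
8. 6666.667ms @ 9 + 2222.222ms (3)
9. 8888.889ms @ 12 + 1481.481ms (2)
10. 10370.37ms @ 14 + 1481.481ms (2)
11. 11851.852ms @ 16 + 1481.481ms (2)
12. 13333.333ms @ 18 + 1111.111ms (3/2)
13. 14444.444ms @ 39/2 + 1111.111ms (3/2)
14. 15555.556ms @ 21 + 1111.111ms (3/2)
15. 16666.667ms @ 45/2 + 555.556ms (3/4)
16. 17222.222ms @ 93/4 + 555.556ms (3/4)

note 11 onset = 16b = 11851.852ms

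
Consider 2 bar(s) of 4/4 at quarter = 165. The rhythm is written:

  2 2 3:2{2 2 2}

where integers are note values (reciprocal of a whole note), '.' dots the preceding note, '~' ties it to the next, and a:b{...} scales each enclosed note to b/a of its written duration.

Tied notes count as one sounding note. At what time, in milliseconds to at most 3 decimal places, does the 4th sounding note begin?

1. 0.0ms @ 0 + 727.273ms (2)
2. 727.273ms @ 2 + 727.273ms (2)
3. 1454.545ms @ 4 + 484.848ms (4/3)
4. 1939.394ms @ 16/3 + 484.848ms (4/3)
5. 2424.242ms @ 20/3 + 484.848ms (4/3)

note 4 onset = 16/3b = 1939.394ms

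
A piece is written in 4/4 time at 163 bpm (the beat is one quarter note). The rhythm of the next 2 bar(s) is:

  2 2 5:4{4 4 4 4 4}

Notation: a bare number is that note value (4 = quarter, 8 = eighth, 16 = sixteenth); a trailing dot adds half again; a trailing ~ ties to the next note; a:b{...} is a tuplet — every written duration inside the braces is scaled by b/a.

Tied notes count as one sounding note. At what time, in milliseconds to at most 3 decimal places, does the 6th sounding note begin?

1. 0.0ms @ 0 + 736.196ms (2)
2. 736.196ms @ 2 + 736.196ms (2)
3. 1472.393ms @ 4 + 294.479ms (4/5)
4. 1766.871ms @ 24/5 + 294.479ms (4/5)
5. 2061.35ms @ 28/5 + 294.479ms (4/5)
6. 2355.828ms @ 32/5 + 294.479ms (4/5)
7. 2650.307ms @ 36/5 + 294.479ms (4/5)

note 6 onset = 32/5b = 2355.828ms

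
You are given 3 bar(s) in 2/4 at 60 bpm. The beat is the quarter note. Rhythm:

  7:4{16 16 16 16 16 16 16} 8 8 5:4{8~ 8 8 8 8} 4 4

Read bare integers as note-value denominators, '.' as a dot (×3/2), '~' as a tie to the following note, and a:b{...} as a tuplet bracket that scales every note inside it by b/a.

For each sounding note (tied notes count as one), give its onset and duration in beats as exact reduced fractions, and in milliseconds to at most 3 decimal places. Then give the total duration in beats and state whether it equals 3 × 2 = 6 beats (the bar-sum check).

1) 0.0ms=0b +142.857ms=1/7b
2) 142.857ms=1/7b +142.857ms=1/7b
3) 285.714ms=2/7b +142.857ms=1/7b
4) 428.571ms=3/7b +142.857ms=1/7b
5) 571.429ms=4/7b +142.857ms=1/7b
6) 714.286ms=5/7b +142.857ms=1/7b
7) 857.143ms=6/7b +142.857ms=1/7b
8) 1000.0ms=1b +500.0ms=1/2b
9) 1500.0ms=3/2b +500.0ms=1/2b
10) 2000.0ms=2b +800.0ms=4/5b
11) 2800.0ms=14/5b +400.0ms=2/5b
12) 3200.0ms=16/5b +400.0ms=2/5b
13) 3600.0ms=18/5b +400.0ms=2/5b
14) 4000.0ms=4b +1000.0ms=1b
15) 5000.0ms=5b +1000.0ms=1b
Σ=6b of 6 (60bpm 2/4) — PASS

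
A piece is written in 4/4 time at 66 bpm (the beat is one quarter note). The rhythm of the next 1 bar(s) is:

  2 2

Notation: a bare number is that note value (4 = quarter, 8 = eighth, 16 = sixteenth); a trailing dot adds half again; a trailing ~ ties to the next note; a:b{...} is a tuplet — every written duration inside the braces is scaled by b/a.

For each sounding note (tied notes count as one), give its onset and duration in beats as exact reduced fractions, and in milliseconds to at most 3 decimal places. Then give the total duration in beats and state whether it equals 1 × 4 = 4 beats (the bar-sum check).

1) 0.0ms=0b +1818.182ms=2b
2) 1818.182ms=2b +1818.182ms=2b
Σ=4b of 4 (66bpm 4/4) — PASS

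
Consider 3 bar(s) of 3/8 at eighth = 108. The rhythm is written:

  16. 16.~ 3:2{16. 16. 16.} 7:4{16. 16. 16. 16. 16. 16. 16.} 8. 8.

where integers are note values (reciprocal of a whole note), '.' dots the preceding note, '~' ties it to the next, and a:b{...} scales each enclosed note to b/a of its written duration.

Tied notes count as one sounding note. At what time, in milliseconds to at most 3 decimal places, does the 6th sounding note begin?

note 6 onset = 24/7b = 1904.762ms

1. 0.0ms @ 0 + 416.667ms (3/4)
2. 416.667ms @ 3/4 + 694.444ms (5/4)
3. 1111.111ms @ 2 + 277.778ms (1/2)
4. 1388.889ms @ 5/2 + 277.778ms (1/2)
5. 1666.667ms @ 3 + 238.095ms (3/7)
6. 1904.762ms @ 24/7 + 238.095ms (3/7)
7. 2142.857ms @ 27/7 + 238.095ms (3/7)
8. 2380.952ms @ 30/7 + 238.095ms (3/7)
9. 2619.048ms @ 33/7 + 238.095ms (3/7)
10. 2857.143ms @ 36/7 + 238.095ms (3/7)
11. 3095.238ms @ 39/7 + 238.095ms (3/7)
12. 3333.333ms @ 6 + 833.333ms (3/2)
13. 4166.667ms @ 15/2 + 833.333ms (3/2)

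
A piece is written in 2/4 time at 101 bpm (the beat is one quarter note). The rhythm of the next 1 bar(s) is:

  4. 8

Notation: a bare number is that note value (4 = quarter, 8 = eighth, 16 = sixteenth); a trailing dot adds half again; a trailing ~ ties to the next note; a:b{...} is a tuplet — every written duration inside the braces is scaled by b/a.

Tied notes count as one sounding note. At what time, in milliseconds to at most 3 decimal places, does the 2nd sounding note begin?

1. 0.0ms @ 0 + 891.089ms (3/2)
2. 891.089ms @ 3/2 + 297.03ms (1/2)

note 2 onset = 3/2b = 891.089ms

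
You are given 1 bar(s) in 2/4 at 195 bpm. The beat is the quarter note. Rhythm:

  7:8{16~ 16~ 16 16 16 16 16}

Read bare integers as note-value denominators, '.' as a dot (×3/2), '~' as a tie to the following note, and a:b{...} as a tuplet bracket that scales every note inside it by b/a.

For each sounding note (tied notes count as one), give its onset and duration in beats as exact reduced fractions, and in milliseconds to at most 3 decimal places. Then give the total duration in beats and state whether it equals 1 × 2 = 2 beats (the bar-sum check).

1) 0.0ms=0b +263.736ms=6/7b
2) 263.736ms=6/7b +87.912ms=2/7b
3) 351.648ms=8/7b +87.912ms=2/7b
4) 439.56ms=10/7b +87.912ms=2/7b
5) 527.473ms=12/7b +87.912ms=2/7b
Σ=2b of 2 (195bpm 2/4) — PASS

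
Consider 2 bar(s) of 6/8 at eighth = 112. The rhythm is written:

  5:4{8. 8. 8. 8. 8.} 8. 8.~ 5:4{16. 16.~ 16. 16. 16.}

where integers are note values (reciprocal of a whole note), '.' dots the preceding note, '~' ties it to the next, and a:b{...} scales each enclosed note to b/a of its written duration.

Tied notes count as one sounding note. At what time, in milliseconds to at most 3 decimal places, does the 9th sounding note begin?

note 9 onset = 54/5b = 5785.714ms

1. 0.0ms @ 0 + 642.857ms (6/5)
2. 642.857ms @ 6/5 + 642.857ms (6/5)
3. 1285.714ms @ 12/5 + 642.857ms (6/5)
4. 1928.571ms @ 18/5 + 642.857ms (6/5)
5. 2571.429ms @ 24/5 + 642.857ms (6/5)
6. 3214.286ms @ 6 + 803.571ms (3/2)
7. 4017.857ms @ 15/2 + 1125.0ms (21/10)
8. 5142.857ms @ 48/5 + 642.857ms (6/5)
9. 5785.714ms @ 54/5 + 321.429ms (3/5)
10. 6107.143ms @ 57/5 + 321.429ms (3/5)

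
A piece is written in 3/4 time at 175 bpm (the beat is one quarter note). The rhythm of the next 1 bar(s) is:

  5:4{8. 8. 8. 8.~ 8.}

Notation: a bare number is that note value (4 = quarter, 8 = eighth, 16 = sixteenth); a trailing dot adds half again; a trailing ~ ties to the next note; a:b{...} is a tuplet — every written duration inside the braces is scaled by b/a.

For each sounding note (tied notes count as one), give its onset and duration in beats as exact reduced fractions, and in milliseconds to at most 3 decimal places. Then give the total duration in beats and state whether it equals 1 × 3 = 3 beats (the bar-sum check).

1) 0.0ms=0b +205.714ms=3/5b
2) 205.714ms=3/5b +205.714ms=3/5b
3) 411.429ms=6/5b +205.714ms=3/5b
4) 617.143ms=9/5b +411.429ms=6/5b
Σ=3b of 3 (175bpm 3/4) — PASS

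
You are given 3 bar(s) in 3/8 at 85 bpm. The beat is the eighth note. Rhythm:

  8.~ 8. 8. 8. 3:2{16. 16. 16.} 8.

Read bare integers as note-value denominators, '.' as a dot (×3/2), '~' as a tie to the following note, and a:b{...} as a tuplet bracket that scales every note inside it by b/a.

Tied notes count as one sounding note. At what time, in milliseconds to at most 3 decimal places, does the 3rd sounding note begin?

1. 0.0ms @ 0 + 2117.647ms (3)
2. 2117.647ms @ 3 + 1058.824ms (3/2)
3. 3176.471ms @ 9/2 + 1058.824ms (3/2)
4. 4235.294ms @ 6 + 352.941ms (1/2)
5. 4588.235ms @ 13/2 + 352.941ms (1/2)
6. 4941.176ms @ 7 + 352.941ms (1/2)
7. 5294.118ms @ 15/2 + 1058.824ms (3/2)

note 3 onset = 9/2b = 3176.471ms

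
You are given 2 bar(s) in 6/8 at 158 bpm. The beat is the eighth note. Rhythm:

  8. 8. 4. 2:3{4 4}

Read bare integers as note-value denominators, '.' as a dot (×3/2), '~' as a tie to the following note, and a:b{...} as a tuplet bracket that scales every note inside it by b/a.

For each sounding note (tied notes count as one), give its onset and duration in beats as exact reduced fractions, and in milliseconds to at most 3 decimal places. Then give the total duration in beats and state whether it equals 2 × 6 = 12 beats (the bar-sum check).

1) 0.0ms=0b +569.62ms=3/2b
2) 569.62ms=3/2b +569.62ms=3/2b
3) 1139.241ms=3b +1139.241ms=3b
4) 2278.481ms=6b +1139.241ms=3b
5) 3417.722ms=9b +1139.241ms=3b
Σ=12b of 12 (158bpm 6/8) — PASS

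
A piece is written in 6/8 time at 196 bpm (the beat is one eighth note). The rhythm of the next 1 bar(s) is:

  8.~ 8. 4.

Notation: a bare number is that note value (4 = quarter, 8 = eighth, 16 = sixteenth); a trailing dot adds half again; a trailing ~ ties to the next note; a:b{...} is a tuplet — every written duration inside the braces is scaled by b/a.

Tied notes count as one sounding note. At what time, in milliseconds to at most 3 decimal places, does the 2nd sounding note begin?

1. 0.0ms @ 0 + 918.367ms (3)
2. 918.367ms @ 3 + 918.367ms (3)

note 2 onset = 3b = 918.367ms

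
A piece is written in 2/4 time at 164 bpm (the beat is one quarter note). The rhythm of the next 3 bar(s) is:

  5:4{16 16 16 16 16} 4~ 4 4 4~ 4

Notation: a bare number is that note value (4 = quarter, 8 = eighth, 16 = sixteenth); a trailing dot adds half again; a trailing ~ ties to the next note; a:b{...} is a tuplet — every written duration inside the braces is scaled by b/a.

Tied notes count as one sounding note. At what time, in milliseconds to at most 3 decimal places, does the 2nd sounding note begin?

note 2 onset = 1/5b = 73.171ms

1. 0.0ms @ 0 + 73.171ms (1/5)
2. 73.171ms @ 1/5 + 73.171ms (1/5)
3. 146.341ms @ 2/5 + 73.171ms (1/5)
4. 219.512ms @ 3/5 + 73.171ms (1/5)
5. 292.683ms @ 4/5 + 73.171ms (1/5)
6. 365.854ms @ 1 + 731.707ms (2)
7. 1097.561ms @ 3 + 365.854ms (1)
8. 1463.415ms @ 4 + 731.707ms (2)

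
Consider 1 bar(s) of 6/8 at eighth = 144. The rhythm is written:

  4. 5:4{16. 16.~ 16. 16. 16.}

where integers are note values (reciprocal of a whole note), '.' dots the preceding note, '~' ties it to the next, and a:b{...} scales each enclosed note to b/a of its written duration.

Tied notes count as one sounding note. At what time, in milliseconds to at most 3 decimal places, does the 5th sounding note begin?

1. 0.0ms @ 0 + 1250.0ms (3)
2. 1250.0ms @ 3 + 250.0ms (3/5)
3. 1500.0ms @ 18/5 + 500.0ms (6/5)
4. 2000.0ms @ 24/5 + 250.0ms (3/5)
5. 2250.0ms @ 27/5 + 250.0ms (3/5)

note 5 onset = 27/5b = 2250.0ms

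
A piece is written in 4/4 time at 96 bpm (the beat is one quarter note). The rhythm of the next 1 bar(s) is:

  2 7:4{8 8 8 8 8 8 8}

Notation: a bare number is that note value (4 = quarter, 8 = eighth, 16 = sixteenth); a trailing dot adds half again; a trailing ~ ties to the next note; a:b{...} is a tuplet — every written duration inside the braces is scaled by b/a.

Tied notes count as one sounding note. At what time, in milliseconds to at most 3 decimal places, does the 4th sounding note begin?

1. 0.0ms @ 0 + 1250.0ms (2)
2. 1250.0ms @ 2 + 178.571ms (2/7)
3. 1428.571ms @ 16/7 + 178.571ms (2/7)
4. 1607.143ms @ 18/7 + 178.571ms (2/7)
5. 1785.714ms @ 20/7 + 178.571ms (2/7)
6. 1964.286ms @ 22/7 + 178.571ms (2/7)
7. 2142.857ms @ 24/7 + 178.571ms (2/7)
8. 2321.429ms @ 26/7 + 178.571ms (2/7)

note 4 onset = 18/7b = 1607.143ms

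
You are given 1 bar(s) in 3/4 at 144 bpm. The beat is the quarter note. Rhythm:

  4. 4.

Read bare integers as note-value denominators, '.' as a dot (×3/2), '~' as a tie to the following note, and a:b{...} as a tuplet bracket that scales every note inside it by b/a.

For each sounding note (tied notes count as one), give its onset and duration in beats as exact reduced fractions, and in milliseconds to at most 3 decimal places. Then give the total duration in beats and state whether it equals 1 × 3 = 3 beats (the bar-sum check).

1) 0.0ms=0b +625.0ms=3/2b
2) 625.0ms=3/2b +625.0ms=3/2b
Σ=3b of 3 (144bpm 3/4) — PASS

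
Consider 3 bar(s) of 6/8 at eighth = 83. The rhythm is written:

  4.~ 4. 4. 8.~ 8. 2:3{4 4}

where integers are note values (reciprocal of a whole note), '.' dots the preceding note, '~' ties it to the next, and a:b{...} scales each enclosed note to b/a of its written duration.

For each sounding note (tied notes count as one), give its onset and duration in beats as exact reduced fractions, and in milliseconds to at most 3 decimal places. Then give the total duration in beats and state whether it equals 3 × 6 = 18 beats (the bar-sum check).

1) 0.0ms=0b +4337.349ms=6b
2) 4337.349ms=6b +2168.675ms=3b
3) 6506.024ms=9b +2168.675ms=3b
4) 8674.699ms=12b +2168.675ms=3b
5) 10843.373ms=15b +2168.675ms=3b
Σ=18b of 18 (83bpm 6/8) — PASS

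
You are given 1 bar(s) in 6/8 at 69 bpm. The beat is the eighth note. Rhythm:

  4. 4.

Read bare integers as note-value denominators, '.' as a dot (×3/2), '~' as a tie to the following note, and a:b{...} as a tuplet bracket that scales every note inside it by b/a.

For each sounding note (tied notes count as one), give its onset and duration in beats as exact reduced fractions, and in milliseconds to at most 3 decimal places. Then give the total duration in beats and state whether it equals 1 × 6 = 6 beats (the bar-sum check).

1) 0.0ms=0b +2608.696ms=3b
2) 2608.696ms=3b +2608.696ms=3b
Σ=6b of 6 (69bpm 6/8) — PASS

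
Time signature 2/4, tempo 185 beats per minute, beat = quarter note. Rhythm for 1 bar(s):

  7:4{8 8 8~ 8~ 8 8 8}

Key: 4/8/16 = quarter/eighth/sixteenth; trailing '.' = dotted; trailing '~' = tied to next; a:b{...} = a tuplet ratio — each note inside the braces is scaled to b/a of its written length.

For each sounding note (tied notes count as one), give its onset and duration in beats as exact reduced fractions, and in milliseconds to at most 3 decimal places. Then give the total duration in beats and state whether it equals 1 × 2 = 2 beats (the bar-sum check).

1) 0.0ms=0b +92.664ms=2/7b
2) 92.664ms=2/7b +92.664ms=2/7b
3) 185.328ms=4/7b +277.992ms=6/7b
4) 463.32ms=10/7b +92.664ms=2/7b
5) 555.985ms=12/7b +92.664ms=2/7b
Σ=2b of 2 (185bpm 2/4) — PASS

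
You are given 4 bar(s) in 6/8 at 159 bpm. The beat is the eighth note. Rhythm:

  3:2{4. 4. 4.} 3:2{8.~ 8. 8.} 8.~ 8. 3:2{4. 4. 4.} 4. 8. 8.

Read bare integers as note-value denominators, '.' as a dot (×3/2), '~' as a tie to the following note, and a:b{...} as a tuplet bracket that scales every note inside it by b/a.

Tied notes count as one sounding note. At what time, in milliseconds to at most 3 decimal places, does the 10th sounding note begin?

note 10 onset = 18b = 6792.453ms

1. 0.0ms @ 0 + 754.717ms (2)
2. 754.717ms @ 2 + 754.717ms (2)
3. 1509.434ms @ 4 + 754.717ms (2)
4. 2264.151ms @ 6 + 754.717ms (2)
5. 3018.868ms @ 8 + 377.358ms (1)
6. 3396.226ms @ 9 + 1132.075ms (3)
7. 4528.302ms @ 12 + 754.717ms (2)
8. 5283.019ms @ 14 + 754.717ms (2)
9. 6037.736ms @ 16 + 754.717ms (2)
10. 6792.453ms @ 18 + 1132.075ms (3)
11. 7924.528ms @ 21 + 566.038ms (3/2)
12. 8490.566ms @ 45/2 + 566.038ms (3/2)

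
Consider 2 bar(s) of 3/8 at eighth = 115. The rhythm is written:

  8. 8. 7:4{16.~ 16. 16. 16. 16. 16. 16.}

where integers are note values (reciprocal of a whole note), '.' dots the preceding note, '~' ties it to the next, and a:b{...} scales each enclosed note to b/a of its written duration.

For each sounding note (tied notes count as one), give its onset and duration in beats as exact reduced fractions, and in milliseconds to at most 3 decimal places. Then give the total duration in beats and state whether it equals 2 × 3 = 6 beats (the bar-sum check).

1) 0.0ms=0b +782.609ms=3/2b
2) 782.609ms=3/2b +782.609ms=3/2b
3) 1565.217ms=3b +447.205ms=6/7b
4) 2012.422ms=27/7b +223.602ms=3/7b
5) 2236.025ms=30/7b +223.602ms=3/7b
6) 2459.627ms=33/7b +223.602ms=3/7b
7) 2683.23ms=36/7b +223.602ms=3/7b
8) 2906.832ms=39/7b +223.602ms=3/7b
Σ=6b of 6 (115bpm 3/8) — PASS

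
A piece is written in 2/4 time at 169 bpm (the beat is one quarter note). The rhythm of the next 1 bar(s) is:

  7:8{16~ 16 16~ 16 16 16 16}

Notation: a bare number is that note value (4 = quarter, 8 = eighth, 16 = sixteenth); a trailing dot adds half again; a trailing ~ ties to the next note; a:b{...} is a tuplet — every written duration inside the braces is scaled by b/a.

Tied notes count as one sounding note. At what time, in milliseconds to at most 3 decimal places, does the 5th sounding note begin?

note 5 onset = 12/7b = 608.622ms

1. 0.0ms @ 0 + 202.874ms (4/7)
2. 202.874ms @ 4/7 + 202.874ms (4/7)
3. 405.748ms @ 8/7 + 101.437ms (2/7)
4. 507.185ms @ 10/7 + 101.437ms (2/7)
5. 608.622ms @ 12/7 + 101.437ms (2/7)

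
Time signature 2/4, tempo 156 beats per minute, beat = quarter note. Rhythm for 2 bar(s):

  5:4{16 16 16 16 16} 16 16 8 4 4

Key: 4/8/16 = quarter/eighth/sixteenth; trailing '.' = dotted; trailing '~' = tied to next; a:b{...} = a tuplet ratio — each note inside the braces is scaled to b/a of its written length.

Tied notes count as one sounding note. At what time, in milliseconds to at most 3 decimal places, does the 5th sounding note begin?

note 5 onset = 4/5b = 307.692ms

1. 0.0ms @ 0 + 76.923ms (1/5)
2. 76.923ms @ 1/5 + 76.923ms (1/5)
3. 153.846ms @ 2/5 + 76.923ms (1/5)
4. 230.769ms @ 3/5 + 76.923ms (1/5)
5. 307.692ms @ 4/5 + 76.923ms (1/5)
6. 384.615ms @ 1 + 96.154ms (1/4)
7. 480.769ms @ 5/4 + 96.154ms (1/4)
8. 576.923ms @ 3/2 + 192.308ms (1/2)
9. 769.231ms @ 2 + 384.615ms (1)
10. 1153.846ms @ 3 + 384.615ms (1)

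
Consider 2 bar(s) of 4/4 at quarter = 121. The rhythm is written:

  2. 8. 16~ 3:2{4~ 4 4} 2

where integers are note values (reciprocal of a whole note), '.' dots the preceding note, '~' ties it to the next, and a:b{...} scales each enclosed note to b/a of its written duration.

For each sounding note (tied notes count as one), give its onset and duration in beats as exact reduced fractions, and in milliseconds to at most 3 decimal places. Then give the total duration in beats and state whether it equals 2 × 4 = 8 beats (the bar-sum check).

1) 0.0ms=0b +1487.603ms=3b
2) 1487.603ms=3b +371.901ms=3/4b
3) 1859.504ms=15/4b +785.124ms=19/12b
4) 2644.628ms=16/3b +330.579ms=2/3b
5) 2975.207ms=6b +991.736ms=2b
Σ=8b of 8 (121bpm 4/4) — PASS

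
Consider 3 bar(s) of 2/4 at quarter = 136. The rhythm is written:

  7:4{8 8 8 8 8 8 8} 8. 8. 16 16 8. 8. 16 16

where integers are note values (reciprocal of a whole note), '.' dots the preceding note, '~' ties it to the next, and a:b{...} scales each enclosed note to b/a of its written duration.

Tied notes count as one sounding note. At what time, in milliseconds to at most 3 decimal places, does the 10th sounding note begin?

note 10 onset = 7/2b = 1544.118ms

1. 0.0ms @ 0 + 126.05ms (2/7)
2. 126.05ms @ 2/7 + 126.05ms (2/7)
3. 252.101ms @ 4/7 + 126.05ms (2/7)
4. 378.151ms @ 6/7 + 126.05ms (2/7)
5. 504.202ms @ 8/7 + 126.05ms (2/7)
6. 630.252ms @ 10/7 + 126.05ms (2/7)
7. 756.303ms @ 12/7 + 126.05ms (2/7)
8. 882.353ms @ 2 + 330.882ms (3/4)
9. 1213.235ms @ 11/4 + 330.882ms (3/4)
10. 1544.118ms @ 7/2 + 110.294ms (1/4)
11. 1654.412ms @ 15/4 + 110.294ms (1/4)
12. 1764.706ms @ 4 + 330.882ms (3/4)
13. 2095.588ms @ 19/4 + 330.882ms (3/4)
14. 2426.471ms @ 11/2 + 110.294ms (1/4)
15. 2536.765ms @ 23/4 + 110.294ms (1/4)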